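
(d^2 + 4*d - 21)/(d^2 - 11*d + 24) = (d + 7)/(d - 8)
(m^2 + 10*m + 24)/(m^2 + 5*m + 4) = (m + 6)/(m + 1)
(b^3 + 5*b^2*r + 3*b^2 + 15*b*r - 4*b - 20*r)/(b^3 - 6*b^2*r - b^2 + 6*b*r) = (-b^2 - 5*b*r - 4*b - 20*r)/(b*(-b + 6*r))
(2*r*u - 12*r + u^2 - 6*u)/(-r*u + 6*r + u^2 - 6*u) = (-2*r - u)/(r - u)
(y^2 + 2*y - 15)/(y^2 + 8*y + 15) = (y - 3)/(y + 3)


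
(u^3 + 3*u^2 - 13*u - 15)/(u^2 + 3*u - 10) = (u^2 - 2*u - 3)/(u - 2)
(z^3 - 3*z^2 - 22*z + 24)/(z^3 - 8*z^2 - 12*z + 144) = (z - 1)/(z - 6)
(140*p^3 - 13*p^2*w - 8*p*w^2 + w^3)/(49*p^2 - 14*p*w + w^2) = (20*p^2 + p*w - w^2)/(7*p - w)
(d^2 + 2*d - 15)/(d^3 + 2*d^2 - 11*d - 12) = (d + 5)/(d^2 + 5*d + 4)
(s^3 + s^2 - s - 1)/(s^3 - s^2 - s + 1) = (s + 1)/(s - 1)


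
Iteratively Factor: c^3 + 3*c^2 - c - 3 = (c - 1)*(c^2 + 4*c + 3) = (c - 1)*(c + 1)*(c + 3)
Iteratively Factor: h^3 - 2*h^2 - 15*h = (h)*(h^2 - 2*h - 15) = h*(h + 3)*(h - 5)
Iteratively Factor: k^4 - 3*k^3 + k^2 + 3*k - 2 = (k - 1)*(k^3 - 2*k^2 - k + 2) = (k - 1)*(k + 1)*(k^2 - 3*k + 2) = (k - 2)*(k - 1)*(k + 1)*(k - 1)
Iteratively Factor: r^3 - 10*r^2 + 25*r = (r - 5)*(r^2 - 5*r) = (r - 5)^2*(r)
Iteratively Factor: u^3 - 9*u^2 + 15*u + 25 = (u - 5)*(u^2 - 4*u - 5) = (u - 5)*(u + 1)*(u - 5)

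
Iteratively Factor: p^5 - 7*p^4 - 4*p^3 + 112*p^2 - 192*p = (p + 4)*(p^4 - 11*p^3 + 40*p^2 - 48*p) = (p - 3)*(p + 4)*(p^3 - 8*p^2 + 16*p) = p*(p - 3)*(p + 4)*(p^2 - 8*p + 16) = p*(p - 4)*(p - 3)*(p + 4)*(p - 4)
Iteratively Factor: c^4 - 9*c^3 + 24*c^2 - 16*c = (c - 1)*(c^3 - 8*c^2 + 16*c) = (c - 4)*(c - 1)*(c^2 - 4*c) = c*(c - 4)*(c - 1)*(c - 4)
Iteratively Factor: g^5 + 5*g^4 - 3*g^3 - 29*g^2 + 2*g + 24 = (g - 2)*(g^4 + 7*g^3 + 11*g^2 - 7*g - 12) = (g - 2)*(g + 1)*(g^3 + 6*g^2 + 5*g - 12) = (g - 2)*(g + 1)*(g + 3)*(g^2 + 3*g - 4) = (g - 2)*(g - 1)*(g + 1)*(g + 3)*(g + 4)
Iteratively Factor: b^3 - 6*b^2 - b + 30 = (b + 2)*(b^2 - 8*b + 15) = (b - 5)*(b + 2)*(b - 3)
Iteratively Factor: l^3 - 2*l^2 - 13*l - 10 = (l - 5)*(l^2 + 3*l + 2) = (l - 5)*(l + 1)*(l + 2)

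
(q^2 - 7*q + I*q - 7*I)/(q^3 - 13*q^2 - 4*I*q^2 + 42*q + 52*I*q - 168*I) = (q + I)/(q^2 + q*(-6 - 4*I) + 24*I)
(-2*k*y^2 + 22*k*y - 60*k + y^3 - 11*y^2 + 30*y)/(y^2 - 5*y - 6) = (-2*k*y + 10*k + y^2 - 5*y)/(y + 1)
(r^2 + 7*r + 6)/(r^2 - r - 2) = (r + 6)/(r - 2)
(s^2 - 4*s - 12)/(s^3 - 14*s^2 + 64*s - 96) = (s + 2)/(s^2 - 8*s + 16)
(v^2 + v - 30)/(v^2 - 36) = (v - 5)/(v - 6)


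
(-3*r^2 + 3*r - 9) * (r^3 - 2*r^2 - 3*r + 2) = -3*r^5 + 9*r^4 - 6*r^3 + 3*r^2 + 33*r - 18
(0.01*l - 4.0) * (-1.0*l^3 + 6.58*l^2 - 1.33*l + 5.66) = -0.01*l^4 + 4.0658*l^3 - 26.3333*l^2 + 5.3766*l - 22.64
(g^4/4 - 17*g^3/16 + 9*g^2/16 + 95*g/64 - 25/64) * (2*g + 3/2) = g^5/2 - 7*g^4/4 - 15*g^3/32 + 61*g^2/16 + 185*g/128 - 75/128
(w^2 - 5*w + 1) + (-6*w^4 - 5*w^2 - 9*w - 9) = -6*w^4 - 4*w^2 - 14*w - 8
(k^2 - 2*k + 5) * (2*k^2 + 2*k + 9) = 2*k^4 - 2*k^3 + 15*k^2 - 8*k + 45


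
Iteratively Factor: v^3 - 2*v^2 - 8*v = (v + 2)*(v^2 - 4*v) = v*(v + 2)*(v - 4)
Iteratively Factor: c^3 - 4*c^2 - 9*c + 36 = (c - 4)*(c^2 - 9) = (c - 4)*(c + 3)*(c - 3)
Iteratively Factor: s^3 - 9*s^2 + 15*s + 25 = (s + 1)*(s^2 - 10*s + 25) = (s - 5)*(s + 1)*(s - 5)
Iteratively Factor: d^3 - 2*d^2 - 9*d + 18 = (d - 3)*(d^2 + d - 6) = (d - 3)*(d - 2)*(d + 3)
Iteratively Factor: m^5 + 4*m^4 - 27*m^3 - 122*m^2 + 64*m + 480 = (m - 5)*(m^4 + 9*m^3 + 18*m^2 - 32*m - 96) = (m - 5)*(m + 4)*(m^3 + 5*m^2 - 2*m - 24) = (m - 5)*(m + 4)^2*(m^2 + m - 6) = (m - 5)*(m - 2)*(m + 4)^2*(m + 3)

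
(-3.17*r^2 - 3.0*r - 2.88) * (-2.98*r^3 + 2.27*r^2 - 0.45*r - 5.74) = 9.4466*r^5 + 1.7441*r^4 + 3.1989*r^3 + 13.0082*r^2 + 18.516*r + 16.5312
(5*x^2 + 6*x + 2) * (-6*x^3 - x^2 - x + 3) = -30*x^5 - 41*x^4 - 23*x^3 + 7*x^2 + 16*x + 6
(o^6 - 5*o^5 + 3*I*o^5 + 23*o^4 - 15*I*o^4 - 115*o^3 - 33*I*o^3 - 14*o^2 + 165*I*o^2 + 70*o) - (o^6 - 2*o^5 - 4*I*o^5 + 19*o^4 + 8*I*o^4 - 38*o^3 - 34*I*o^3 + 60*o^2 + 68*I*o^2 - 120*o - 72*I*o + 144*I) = -3*o^5 + 7*I*o^5 + 4*o^4 - 23*I*o^4 - 77*o^3 + I*o^3 - 74*o^2 + 97*I*o^2 + 190*o + 72*I*o - 144*I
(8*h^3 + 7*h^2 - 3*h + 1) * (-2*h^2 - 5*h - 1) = -16*h^5 - 54*h^4 - 37*h^3 + 6*h^2 - 2*h - 1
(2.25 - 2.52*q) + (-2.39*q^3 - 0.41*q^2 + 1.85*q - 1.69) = -2.39*q^3 - 0.41*q^2 - 0.67*q + 0.56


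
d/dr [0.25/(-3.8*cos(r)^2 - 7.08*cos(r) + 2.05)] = -(1.9*cos(r) + 1.77)*sin(r)/(3.8*cos(r)^2 + 7.08*cos(r) - 2.05)^2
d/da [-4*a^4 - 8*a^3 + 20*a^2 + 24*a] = -16*a^3 - 24*a^2 + 40*a + 24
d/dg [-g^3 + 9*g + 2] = 9 - 3*g^2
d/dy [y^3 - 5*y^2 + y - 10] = 3*y^2 - 10*y + 1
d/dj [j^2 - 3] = 2*j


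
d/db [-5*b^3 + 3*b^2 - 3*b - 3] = -15*b^2 + 6*b - 3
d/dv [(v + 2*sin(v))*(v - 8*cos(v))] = (v + 2*sin(v))*(8*sin(v) + 1) + (v - 8*cos(v))*(2*cos(v) + 1)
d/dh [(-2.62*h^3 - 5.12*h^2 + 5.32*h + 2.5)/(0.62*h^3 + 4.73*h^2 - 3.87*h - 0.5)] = (-9.2182*h^4 + 13.682*h^3 - 6.0692*h^2 - 18.53*h + 7.015)/(0.3844*h^6 + 5.8652*h^5 + 17.5741*h^4 - 37.2302*h^3 + 10.2469*h^2 + 3.87*h + 0.25)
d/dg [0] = 0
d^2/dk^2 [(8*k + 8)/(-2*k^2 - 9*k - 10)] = 16*(-(k + 1)*(4*k + 9)^2 + (6*k + 11)*(2*k^2 + 9*k + 10))/(2*k^2 + 9*k + 10)^3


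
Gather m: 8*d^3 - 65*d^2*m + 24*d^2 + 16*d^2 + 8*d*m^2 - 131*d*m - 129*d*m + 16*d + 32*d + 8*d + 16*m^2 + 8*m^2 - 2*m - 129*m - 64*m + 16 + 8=8*d^3 + 40*d^2 + 56*d + m^2*(8*d + 24) + m*(-65*d^2 - 260*d - 195) + 24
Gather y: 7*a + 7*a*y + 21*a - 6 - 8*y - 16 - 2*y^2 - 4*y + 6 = 28*a - 2*y^2 + y*(7*a - 12) - 16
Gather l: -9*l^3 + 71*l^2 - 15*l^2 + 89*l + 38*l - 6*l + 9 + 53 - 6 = -9*l^3 + 56*l^2 + 121*l + 56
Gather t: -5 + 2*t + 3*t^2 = 3*t^2 + 2*t - 5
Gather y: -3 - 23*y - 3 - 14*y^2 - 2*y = -14*y^2 - 25*y - 6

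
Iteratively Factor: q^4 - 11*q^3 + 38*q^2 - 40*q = (q - 2)*(q^3 - 9*q^2 + 20*q) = (q - 4)*(q - 2)*(q^2 - 5*q) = (q - 5)*(q - 4)*(q - 2)*(q)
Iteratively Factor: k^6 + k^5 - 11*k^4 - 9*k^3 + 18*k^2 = (k - 3)*(k^5 + 4*k^4 + k^3 - 6*k^2) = k*(k - 3)*(k^4 + 4*k^3 + k^2 - 6*k) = k*(k - 3)*(k - 1)*(k^3 + 5*k^2 + 6*k) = k*(k - 3)*(k - 1)*(k + 2)*(k^2 + 3*k) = k^2*(k - 3)*(k - 1)*(k + 2)*(k + 3)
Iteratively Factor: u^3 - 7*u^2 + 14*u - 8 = (u - 2)*(u^2 - 5*u + 4) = (u - 4)*(u - 2)*(u - 1)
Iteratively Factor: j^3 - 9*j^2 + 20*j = (j)*(j^2 - 9*j + 20) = j*(j - 4)*(j - 5)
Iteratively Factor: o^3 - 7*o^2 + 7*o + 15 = (o - 3)*(o^2 - 4*o - 5) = (o - 5)*(o - 3)*(o + 1)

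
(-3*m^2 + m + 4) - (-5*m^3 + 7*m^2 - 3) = 5*m^3 - 10*m^2 + m + 7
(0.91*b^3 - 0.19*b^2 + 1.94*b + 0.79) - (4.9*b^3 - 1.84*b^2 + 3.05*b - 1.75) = -3.99*b^3 + 1.65*b^2 - 1.11*b + 2.54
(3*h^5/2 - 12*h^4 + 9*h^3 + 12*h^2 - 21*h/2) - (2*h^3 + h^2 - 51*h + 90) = 3*h^5/2 - 12*h^4 + 7*h^3 + 11*h^2 + 81*h/2 - 90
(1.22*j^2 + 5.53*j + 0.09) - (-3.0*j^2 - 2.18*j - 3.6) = 4.22*j^2 + 7.71*j + 3.69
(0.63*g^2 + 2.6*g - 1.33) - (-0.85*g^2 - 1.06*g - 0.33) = 1.48*g^2 + 3.66*g - 1.0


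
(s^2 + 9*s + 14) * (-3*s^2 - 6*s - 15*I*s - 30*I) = -3*s^4 - 33*s^3 - 15*I*s^3 - 96*s^2 - 165*I*s^2 - 84*s - 480*I*s - 420*I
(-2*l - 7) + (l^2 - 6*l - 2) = l^2 - 8*l - 9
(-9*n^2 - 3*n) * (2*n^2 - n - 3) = -18*n^4 + 3*n^3 + 30*n^2 + 9*n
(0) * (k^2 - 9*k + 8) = 0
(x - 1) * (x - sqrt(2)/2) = x^2 - x - sqrt(2)*x/2 + sqrt(2)/2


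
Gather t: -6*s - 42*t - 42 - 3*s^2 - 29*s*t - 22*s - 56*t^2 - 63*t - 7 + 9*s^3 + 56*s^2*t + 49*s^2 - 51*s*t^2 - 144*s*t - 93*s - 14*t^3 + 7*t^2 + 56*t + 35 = 9*s^3 + 46*s^2 - 121*s - 14*t^3 + t^2*(-51*s - 49) + t*(56*s^2 - 173*s - 49) - 14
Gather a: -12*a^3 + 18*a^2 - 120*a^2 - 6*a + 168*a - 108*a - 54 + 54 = -12*a^3 - 102*a^2 + 54*a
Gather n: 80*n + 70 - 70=80*n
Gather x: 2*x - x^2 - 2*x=-x^2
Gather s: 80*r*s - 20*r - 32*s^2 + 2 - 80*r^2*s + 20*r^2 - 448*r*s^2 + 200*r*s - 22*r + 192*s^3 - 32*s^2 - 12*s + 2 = 20*r^2 - 42*r + 192*s^3 + s^2*(-448*r - 64) + s*(-80*r^2 + 280*r - 12) + 4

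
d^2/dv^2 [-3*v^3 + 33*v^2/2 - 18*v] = 33 - 18*v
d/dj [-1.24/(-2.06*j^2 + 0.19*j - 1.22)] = (0.2356 - 5.1088*j)/(2.06*j^2 - 0.19*j + 1.22)^2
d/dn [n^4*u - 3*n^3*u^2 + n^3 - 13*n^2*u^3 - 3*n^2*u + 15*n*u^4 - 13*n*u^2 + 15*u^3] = 4*n^3*u - 9*n^2*u^2 + 3*n^2 - 26*n*u^3 - 6*n*u + 15*u^4 - 13*u^2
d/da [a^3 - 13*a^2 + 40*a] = 3*a^2 - 26*a + 40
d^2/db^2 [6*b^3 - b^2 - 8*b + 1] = 36*b - 2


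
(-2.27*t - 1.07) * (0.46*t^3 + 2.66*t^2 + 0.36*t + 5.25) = -1.0442*t^4 - 6.5304*t^3 - 3.6634*t^2 - 12.3027*t - 5.6175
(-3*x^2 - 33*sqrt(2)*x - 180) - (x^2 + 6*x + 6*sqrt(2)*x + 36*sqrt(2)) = -4*x^2 - 39*sqrt(2)*x - 6*x - 180 - 36*sqrt(2)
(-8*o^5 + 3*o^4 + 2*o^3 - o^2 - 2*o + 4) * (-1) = 8*o^5 - 3*o^4 - 2*o^3 + o^2 + 2*o - 4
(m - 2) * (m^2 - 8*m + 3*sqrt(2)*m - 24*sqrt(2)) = m^3 - 10*m^2 + 3*sqrt(2)*m^2 - 30*sqrt(2)*m + 16*m + 48*sqrt(2)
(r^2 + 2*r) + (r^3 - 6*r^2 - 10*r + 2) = r^3 - 5*r^2 - 8*r + 2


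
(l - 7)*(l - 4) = l^2 - 11*l + 28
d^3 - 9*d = d*(d - 3)*(d + 3)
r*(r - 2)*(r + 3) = r^3 + r^2 - 6*r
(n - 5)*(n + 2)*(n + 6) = n^3 + 3*n^2 - 28*n - 60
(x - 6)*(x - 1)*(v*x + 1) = v*x^3 - 7*v*x^2 + 6*v*x + x^2 - 7*x + 6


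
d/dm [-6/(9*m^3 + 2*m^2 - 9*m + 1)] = 6*(27*m^2 + 4*m - 9)/(9*m^3 + 2*m^2 - 9*m + 1)^2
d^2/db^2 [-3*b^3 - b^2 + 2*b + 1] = -18*b - 2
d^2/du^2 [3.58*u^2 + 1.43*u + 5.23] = 7.16000000000000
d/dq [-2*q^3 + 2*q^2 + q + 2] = -6*q^2 + 4*q + 1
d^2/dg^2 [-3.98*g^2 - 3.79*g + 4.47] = -7.96000000000000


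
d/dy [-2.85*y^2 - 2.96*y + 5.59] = -5.7*y - 2.96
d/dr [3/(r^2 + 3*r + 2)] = 3*(-2*r - 3)/(r^2 + 3*r + 2)^2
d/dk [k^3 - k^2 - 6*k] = 3*k^2 - 2*k - 6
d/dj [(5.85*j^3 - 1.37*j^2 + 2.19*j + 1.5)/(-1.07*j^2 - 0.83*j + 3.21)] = (-6.2595*j^4 - 9.711*j^3 + 59.8159*j^2 - 5.5854*j + 8.2749)/(1.1449*j^4 + 1.7762*j^3 - 6.1805*j^2 - 5.3286*j + 10.3041)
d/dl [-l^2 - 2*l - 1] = -2*l - 2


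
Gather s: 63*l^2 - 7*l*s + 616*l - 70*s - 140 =63*l^2 + 616*l + s*(-7*l - 70) - 140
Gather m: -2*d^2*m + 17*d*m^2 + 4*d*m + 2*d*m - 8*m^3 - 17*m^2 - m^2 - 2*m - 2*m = -8*m^3 + m^2*(17*d - 18) + m*(-2*d^2 + 6*d - 4)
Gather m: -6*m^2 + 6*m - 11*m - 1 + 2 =-6*m^2 - 5*m + 1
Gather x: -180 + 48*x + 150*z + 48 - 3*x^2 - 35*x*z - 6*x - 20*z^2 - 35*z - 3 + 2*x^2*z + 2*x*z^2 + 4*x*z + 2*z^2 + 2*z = x^2*(2*z - 3) + x*(2*z^2 - 31*z + 42) - 18*z^2 + 117*z - 135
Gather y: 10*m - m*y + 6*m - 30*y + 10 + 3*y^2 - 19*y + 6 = 16*m + 3*y^2 + y*(-m - 49) + 16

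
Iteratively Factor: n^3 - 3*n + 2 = (n - 1)*(n^2 + n - 2) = (n - 1)^2*(n + 2)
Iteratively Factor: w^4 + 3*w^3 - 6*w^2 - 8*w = (w - 2)*(w^3 + 5*w^2 + 4*w) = w*(w - 2)*(w^2 + 5*w + 4) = w*(w - 2)*(w + 1)*(w + 4)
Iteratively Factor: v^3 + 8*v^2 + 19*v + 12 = (v + 3)*(v^2 + 5*v + 4) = (v + 1)*(v + 3)*(v + 4)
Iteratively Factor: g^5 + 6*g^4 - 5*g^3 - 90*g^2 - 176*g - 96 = (g - 4)*(g^4 + 10*g^3 + 35*g^2 + 50*g + 24) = (g - 4)*(g + 3)*(g^3 + 7*g^2 + 14*g + 8) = (g - 4)*(g + 2)*(g + 3)*(g^2 + 5*g + 4) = (g - 4)*(g + 1)*(g + 2)*(g + 3)*(g + 4)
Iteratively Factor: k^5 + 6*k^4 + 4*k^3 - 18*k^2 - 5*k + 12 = (k + 3)*(k^4 + 3*k^3 - 5*k^2 - 3*k + 4) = (k - 1)*(k + 3)*(k^3 + 4*k^2 - k - 4) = (k - 1)^2*(k + 3)*(k^2 + 5*k + 4) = (k - 1)^2*(k + 1)*(k + 3)*(k + 4)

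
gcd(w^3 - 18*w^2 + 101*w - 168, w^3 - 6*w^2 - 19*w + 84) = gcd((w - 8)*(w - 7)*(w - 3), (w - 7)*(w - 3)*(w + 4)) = w^2 - 10*w + 21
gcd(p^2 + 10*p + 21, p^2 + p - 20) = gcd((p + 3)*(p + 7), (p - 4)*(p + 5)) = 1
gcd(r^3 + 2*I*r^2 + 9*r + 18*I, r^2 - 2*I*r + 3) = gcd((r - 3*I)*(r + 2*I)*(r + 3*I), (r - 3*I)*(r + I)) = r - 3*I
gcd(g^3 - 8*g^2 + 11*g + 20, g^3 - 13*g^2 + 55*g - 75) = g - 5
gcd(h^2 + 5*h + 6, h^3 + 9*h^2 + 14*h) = h + 2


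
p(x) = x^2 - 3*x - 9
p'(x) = 2*x - 3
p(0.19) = -9.53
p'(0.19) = -2.62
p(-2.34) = 3.50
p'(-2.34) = -7.68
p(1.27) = -11.20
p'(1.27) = -0.46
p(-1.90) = 0.31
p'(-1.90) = -6.80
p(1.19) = -11.15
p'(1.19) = -0.62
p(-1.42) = -2.72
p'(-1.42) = -5.84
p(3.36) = -7.79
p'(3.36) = 3.72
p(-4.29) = 22.27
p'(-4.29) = -11.58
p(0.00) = -9.00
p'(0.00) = -3.00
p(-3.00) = 9.00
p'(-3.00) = -9.00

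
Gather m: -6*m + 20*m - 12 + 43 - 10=14*m + 21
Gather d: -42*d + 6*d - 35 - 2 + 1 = -36*d - 36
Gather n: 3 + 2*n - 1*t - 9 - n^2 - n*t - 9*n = -n^2 + n*(-t - 7) - t - 6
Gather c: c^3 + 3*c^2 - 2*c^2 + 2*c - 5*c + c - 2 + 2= c^3 + c^2 - 2*c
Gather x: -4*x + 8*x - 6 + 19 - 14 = 4*x - 1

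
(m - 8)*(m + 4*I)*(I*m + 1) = I*m^3 - 3*m^2 - 8*I*m^2 + 24*m + 4*I*m - 32*I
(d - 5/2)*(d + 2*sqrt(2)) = d^2 - 5*d/2 + 2*sqrt(2)*d - 5*sqrt(2)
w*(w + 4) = w^2 + 4*w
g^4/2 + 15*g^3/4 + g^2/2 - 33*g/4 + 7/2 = (g/2 + 1)*(g - 1)*(g - 1/2)*(g + 7)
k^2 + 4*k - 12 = (k - 2)*(k + 6)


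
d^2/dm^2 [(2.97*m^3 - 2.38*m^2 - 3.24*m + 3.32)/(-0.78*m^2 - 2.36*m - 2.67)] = (7.105427357601e-15*m^4 - 25.532556*m^3 - 154.14624*m^2 - 204.191478*m - 30.051892)/(0.474552*m^6 + 4.307472*m^5 + 17.906148*m^4 + 42.633872*m^3 + 61.294122*m^2 + 50.472612*m + 19.034163)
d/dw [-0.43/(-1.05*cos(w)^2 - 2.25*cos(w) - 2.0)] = (0.903*cos(w) + 0.9675)*sin(w)/(1.05*cos(w)^2 + 2.25*cos(w) + 2.0)^2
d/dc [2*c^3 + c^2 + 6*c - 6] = 6*c^2 + 2*c + 6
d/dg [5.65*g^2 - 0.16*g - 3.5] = 11.3*g - 0.16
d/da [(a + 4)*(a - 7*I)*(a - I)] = 3*a^2 + a*(8 - 16*I) - 7 - 32*I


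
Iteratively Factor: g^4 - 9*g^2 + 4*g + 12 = (g - 2)*(g^3 + 2*g^2 - 5*g - 6) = (g - 2)^2*(g^2 + 4*g + 3) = (g - 2)^2*(g + 1)*(g + 3)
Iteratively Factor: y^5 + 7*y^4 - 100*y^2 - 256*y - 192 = (y - 4)*(y^4 + 11*y^3 + 44*y^2 + 76*y + 48) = (y - 4)*(y + 3)*(y^3 + 8*y^2 + 20*y + 16) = (y - 4)*(y + 3)*(y + 4)*(y^2 + 4*y + 4) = (y - 4)*(y + 2)*(y + 3)*(y + 4)*(y + 2)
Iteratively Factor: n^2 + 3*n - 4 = (n - 1)*(n + 4)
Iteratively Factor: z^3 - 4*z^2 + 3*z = (z)*(z^2 - 4*z + 3) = z*(z - 1)*(z - 3)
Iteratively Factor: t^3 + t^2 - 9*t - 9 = (t + 3)*(t^2 - 2*t - 3) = (t - 3)*(t + 3)*(t + 1)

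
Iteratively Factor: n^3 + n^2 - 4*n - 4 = (n - 2)*(n^2 + 3*n + 2) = (n - 2)*(n + 2)*(n + 1)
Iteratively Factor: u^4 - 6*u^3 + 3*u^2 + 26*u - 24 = (u - 1)*(u^3 - 5*u^2 - 2*u + 24) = (u - 4)*(u - 1)*(u^2 - u - 6) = (u - 4)*(u - 3)*(u - 1)*(u + 2)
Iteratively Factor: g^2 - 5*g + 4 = (g - 4)*(g - 1)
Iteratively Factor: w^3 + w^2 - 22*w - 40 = (w - 5)*(w^2 + 6*w + 8) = (w - 5)*(w + 4)*(w + 2)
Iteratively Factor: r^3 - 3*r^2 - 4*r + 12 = (r - 2)*(r^2 - r - 6) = (r - 3)*(r - 2)*(r + 2)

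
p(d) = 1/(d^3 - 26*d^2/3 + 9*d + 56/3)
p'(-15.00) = 0.00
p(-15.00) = 0.00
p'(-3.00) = -0.00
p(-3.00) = -0.00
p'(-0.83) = -1.17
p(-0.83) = 0.21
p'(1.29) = 0.03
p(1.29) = 0.06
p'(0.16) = -0.02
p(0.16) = 0.05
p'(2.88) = 1.38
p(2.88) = -0.29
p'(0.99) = 0.01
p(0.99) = 0.05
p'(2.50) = 2.26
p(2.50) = 0.38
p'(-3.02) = -0.01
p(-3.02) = -0.01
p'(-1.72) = -0.06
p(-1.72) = -0.04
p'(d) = (-3*d^2 + 52*d/3 - 9)/(d^3 - 26*d^2/3 + 9*d + 56/3)^2 = 3*(-9*d^2 + 52*d - 27)/(3*d^3 - 26*d^2 + 27*d + 56)^2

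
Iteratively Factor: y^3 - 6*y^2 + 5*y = (y)*(y^2 - 6*y + 5) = y*(y - 5)*(y - 1)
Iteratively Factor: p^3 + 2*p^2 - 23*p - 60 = (p + 3)*(p^2 - p - 20) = (p + 3)*(p + 4)*(p - 5)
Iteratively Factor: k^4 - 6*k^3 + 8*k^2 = (k - 2)*(k^3 - 4*k^2) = (k - 4)*(k - 2)*(k^2) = k*(k - 4)*(k - 2)*(k)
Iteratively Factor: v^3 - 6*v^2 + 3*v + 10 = (v - 5)*(v^2 - v - 2) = (v - 5)*(v + 1)*(v - 2)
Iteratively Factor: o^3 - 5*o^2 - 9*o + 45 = (o + 3)*(o^2 - 8*o + 15) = (o - 3)*(o + 3)*(o - 5)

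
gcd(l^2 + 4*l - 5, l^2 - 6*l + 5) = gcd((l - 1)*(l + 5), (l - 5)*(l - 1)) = l - 1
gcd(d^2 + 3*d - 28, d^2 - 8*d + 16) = d - 4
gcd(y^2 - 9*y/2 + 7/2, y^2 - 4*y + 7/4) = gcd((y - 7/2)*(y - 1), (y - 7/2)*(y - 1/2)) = y - 7/2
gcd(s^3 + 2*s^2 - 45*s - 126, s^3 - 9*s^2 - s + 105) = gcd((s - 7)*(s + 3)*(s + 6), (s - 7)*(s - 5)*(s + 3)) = s^2 - 4*s - 21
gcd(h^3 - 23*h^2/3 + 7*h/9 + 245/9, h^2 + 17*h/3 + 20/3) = h + 5/3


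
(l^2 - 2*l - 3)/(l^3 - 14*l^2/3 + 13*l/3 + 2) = 3*(l + 1)/(3*l^2 - 5*l - 2)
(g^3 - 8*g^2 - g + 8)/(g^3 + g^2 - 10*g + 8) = (g^2 - 7*g - 8)/(g^2 + 2*g - 8)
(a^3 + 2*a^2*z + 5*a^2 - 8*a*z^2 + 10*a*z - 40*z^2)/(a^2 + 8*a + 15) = (a^2 + 2*a*z - 8*z^2)/(a + 3)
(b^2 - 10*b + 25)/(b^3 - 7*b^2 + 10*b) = (b - 5)/(b*(b - 2))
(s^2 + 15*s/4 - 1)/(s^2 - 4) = (s^2 + 15*s/4 - 1)/(s^2 - 4)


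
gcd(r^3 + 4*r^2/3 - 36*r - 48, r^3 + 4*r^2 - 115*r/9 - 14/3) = r + 6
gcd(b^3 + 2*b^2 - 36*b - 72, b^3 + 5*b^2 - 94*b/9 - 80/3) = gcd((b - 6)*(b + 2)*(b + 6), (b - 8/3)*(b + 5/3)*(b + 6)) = b + 6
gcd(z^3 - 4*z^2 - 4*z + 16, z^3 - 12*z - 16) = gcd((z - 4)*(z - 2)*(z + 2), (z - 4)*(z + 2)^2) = z^2 - 2*z - 8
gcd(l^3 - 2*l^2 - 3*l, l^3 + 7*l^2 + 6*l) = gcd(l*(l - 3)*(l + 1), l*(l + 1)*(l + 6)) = l^2 + l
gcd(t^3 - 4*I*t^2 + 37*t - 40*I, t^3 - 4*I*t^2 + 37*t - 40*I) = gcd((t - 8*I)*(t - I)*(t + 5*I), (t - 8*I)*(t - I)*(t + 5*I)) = t^3 - 4*I*t^2 + 37*t - 40*I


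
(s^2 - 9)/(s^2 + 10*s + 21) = (s - 3)/(s + 7)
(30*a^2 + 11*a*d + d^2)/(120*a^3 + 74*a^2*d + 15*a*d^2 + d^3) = 1/(4*a + d)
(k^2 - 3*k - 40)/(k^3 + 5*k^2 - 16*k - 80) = (k - 8)/(k^2 - 16)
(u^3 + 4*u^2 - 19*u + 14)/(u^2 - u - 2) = (u^2 + 6*u - 7)/(u + 1)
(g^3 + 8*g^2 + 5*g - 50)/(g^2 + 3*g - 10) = g + 5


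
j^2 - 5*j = j*(j - 5)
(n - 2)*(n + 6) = n^2 + 4*n - 12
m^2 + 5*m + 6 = (m + 2)*(m + 3)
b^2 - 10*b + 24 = (b - 6)*(b - 4)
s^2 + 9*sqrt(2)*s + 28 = (s + 2*sqrt(2))*(s + 7*sqrt(2))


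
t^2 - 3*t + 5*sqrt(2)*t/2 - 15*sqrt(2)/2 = (t - 3)*(t + 5*sqrt(2)/2)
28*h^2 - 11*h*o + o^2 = (-7*h + o)*(-4*h + o)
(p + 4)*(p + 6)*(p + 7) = p^3 + 17*p^2 + 94*p + 168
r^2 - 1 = (r - 1)*(r + 1)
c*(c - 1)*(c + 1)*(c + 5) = c^4 + 5*c^3 - c^2 - 5*c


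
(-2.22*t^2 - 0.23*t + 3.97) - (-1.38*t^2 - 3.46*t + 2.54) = -0.84*t^2 + 3.23*t + 1.43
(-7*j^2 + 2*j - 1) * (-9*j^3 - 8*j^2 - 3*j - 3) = 63*j^5 + 38*j^4 + 14*j^3 + 23*j^2 - 3*j + 3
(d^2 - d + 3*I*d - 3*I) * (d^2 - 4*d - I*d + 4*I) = d^4 - 5*d^3 + 2*I*d^3 + 7*d^2 - 10*I*d^2 - 15*d + 8*I*d + 12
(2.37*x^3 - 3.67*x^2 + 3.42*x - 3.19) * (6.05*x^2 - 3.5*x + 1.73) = 14.3385*x^5 - 30.4985*x^4 + 37.6361*x^3 - 37.6186*x^2 + 17.0816*x - 5.5187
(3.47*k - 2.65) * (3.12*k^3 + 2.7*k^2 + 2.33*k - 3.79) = 10.8264*k^4 + 1.101*k^3 + 0.9301*k^2 - 19.3258*k + 10.0435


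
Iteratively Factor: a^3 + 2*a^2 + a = (a + 1)*(a^2 + a) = a*(a + 1)*(a + 1)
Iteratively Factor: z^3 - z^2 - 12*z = (z + 3)*(z^2 - 4*z) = (z - 4)*(z + 3)*(z)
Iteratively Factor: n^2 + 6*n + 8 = (n + 4)*(n + 2)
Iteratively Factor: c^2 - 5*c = (c - 5)*(c)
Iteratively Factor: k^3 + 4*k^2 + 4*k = (k)*(k^2 + 4*k + 4) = k*(k + 2)*(k + 2)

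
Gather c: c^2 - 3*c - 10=c^2 - 3*c - 10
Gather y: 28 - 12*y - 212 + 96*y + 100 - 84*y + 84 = 0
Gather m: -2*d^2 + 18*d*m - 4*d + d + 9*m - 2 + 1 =-2*d^2 - 3*d + m*(18*d + 9) - 1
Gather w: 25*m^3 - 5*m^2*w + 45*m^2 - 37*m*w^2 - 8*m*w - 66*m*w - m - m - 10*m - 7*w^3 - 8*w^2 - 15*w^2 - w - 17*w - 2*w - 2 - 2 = 25*m^3 + 45*m^2 - 12*m - 7*w^3 + w^2*(-37*m - 23) + w*(-5*m^2 - 74*m - 20) - 4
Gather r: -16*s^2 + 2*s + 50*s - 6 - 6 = -16*s^2 + 52*s - 12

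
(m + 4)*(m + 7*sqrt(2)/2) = m^2 + 4*m + 7*sqrt(2)*m/2 + 14*sqrt(2)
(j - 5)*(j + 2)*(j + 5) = j^3 + 2*j^2 - 25*j - 50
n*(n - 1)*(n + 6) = n^3 + 5*n^2 - 6*n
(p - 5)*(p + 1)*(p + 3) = p^3 - p^2 - 17*p - 15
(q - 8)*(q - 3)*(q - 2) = q^3 - 13*q^2 + 46*q - 48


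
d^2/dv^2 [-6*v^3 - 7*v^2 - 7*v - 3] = -36*v - 14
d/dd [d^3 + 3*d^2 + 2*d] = 3*d^2 + 6*d + 2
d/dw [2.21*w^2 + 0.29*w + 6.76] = 4.42*w + 0.29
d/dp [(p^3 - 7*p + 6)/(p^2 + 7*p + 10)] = (p^4 + 14*p^3 + 37*p^2 - 12*p - 112)/(p^4 + 14*p^3 + 69*p^2 + 140*p + 100)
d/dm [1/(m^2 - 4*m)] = 2*(2 - m)/(m^2*(m - 4)^2)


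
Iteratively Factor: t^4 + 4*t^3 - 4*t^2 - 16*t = (t - 2)*(t^3 + 6*t^2 + 8*t) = t*(t - 2)*(t^2 + 6*t + 8) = t*(t - 2)*(t + 4)*(t + 2)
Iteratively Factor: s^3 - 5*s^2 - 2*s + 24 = (s - 4)*(s^2 - s - 6) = (s - 4)*(s - 3)*(s + 2)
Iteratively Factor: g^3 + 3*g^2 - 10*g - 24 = (g + 4)*(g^2 - g - 6) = (g - 3)*(g + 4)*(g + 2)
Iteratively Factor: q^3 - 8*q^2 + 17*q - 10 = (q - 1)*(q^2 - 7*q + 10) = (q - 2)*(q - 1)*(q - 5)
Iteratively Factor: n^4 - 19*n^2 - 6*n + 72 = (n - 2)*(n^3 + 2*n^2 - 15*n - 36) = (n - 2)*(n + 3)*(n^2 - n - 12) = (n - 2)*(n + 3)^2*(n - 4)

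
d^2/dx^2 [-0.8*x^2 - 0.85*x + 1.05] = -1.60000000000000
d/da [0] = 0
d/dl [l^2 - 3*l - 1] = 2*l - 3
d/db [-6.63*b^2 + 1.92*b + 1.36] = 1.92 - 13.26*b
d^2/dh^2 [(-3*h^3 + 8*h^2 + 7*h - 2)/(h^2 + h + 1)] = 2*(-h^3 - 39*h^2 - 36*h + 1)/(h^6 + 3*h^5 + 6*h^4 + 7*h^3 + 6*h^2 + 3*h + 1)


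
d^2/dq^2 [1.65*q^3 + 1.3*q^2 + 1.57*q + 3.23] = 9.9*q + 2.6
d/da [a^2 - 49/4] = 2*a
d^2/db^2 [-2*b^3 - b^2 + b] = -12*b - 2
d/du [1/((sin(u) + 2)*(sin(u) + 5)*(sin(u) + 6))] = (-26*sin(u) + 3*cos(u)^2 - 55)*cos(u)/((sin(u) + 2)^2*(sin(u) + 5)^2*(sin(u) + 6)^2)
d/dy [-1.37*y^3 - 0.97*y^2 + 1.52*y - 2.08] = -4.11*y^2 - 1.94*y + 1.52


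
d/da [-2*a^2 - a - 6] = -4*a - 1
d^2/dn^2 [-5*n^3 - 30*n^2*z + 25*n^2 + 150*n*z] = -30*n - 60*z + 50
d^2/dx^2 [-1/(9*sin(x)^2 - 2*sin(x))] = 2*(162*sin(x) - 27 - 241/sin(x) + 54/sin(x)^2 - 4/sin(x)^3)/(9*sin(x) - 2)^3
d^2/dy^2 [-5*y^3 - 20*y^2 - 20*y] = -30*y - 40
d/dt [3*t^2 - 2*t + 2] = 6*t - 2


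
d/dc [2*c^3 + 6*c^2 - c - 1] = 6*c^2 + 12*c - 1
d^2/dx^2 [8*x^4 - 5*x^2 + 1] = 96*x^2 - 10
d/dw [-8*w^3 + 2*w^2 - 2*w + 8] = -24*w^2 + 4*w - 2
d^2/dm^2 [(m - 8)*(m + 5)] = 2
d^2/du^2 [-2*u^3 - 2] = -12*u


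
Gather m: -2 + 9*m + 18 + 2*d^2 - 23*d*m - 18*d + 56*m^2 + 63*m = 2*d^2 - 18*d + 56*m^2 + m*(72 - 23*d) + 16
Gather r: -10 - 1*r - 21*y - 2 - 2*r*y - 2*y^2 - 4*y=r*(-2*y - 1) - 2*y^2 - 25*y - 12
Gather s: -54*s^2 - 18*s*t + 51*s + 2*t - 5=-54*s^2 + s*(51 - 18*t) + 2*t - 5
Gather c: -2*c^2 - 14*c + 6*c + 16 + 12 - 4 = -2*c^2 - 8*c + 24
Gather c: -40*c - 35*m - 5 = -40*c - 35*m - 5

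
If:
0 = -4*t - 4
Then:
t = -1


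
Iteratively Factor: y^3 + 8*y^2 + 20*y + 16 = (y + 2)*(y^2 + 6*y + 8) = (y + 2)*(y + 4)*(y + 2)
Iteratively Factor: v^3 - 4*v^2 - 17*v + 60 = (v - 5)*(v^2 + v - 12) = (v - 5)*(v - 3)*(v + 4)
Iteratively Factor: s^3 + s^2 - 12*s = (s + 4)*(s^2 - 3*s) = s*(s + 4)*(s - 3)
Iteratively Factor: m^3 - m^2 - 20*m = (m - 5)*(m^2 + 4*m) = m*(m - 5)*(m + 4)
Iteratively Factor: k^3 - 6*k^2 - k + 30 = (k - 5)*(k^2 - k - 6) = (k - 5)*(k + 2)*(k - 3)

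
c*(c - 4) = c^2 - 4*c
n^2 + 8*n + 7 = (n + 1)*(n + 7)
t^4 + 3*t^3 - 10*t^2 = t^2*(t - 2)*(t + 5)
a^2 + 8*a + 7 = (a + 1)*(a + 7)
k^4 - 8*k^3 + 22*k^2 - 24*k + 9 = (k - 3)^2*(k - 1)^2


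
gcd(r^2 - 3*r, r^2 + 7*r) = r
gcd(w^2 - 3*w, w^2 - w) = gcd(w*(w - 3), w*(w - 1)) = w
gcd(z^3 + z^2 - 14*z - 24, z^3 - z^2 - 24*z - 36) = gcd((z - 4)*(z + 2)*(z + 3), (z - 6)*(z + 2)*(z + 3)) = z^2 + 5*z + 6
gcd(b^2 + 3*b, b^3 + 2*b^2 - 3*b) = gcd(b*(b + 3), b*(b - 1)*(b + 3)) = b^2 + 3*b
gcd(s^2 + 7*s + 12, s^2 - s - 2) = 1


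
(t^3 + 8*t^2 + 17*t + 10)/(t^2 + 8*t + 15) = (t^2 + 3*t + 2)/(t + 3)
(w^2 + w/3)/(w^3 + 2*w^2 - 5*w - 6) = w*(3*w + 1)/(3*(w^3 + 2*w^2 - 5*w - 6))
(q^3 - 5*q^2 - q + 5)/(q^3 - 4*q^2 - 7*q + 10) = (q + 1)/(q + 2)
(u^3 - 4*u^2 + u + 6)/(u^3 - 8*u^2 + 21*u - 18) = (u + 1)/(u - 3)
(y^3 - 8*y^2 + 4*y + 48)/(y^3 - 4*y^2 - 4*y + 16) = (y - 6)/(y - 2)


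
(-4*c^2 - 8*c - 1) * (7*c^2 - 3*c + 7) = -28*c^4 - 44*c^3 - 11*c^2 - 53*c - 7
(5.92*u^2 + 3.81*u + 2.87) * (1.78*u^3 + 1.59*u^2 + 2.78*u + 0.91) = 10.5376*u^5 + 16.1946*u^4 + 27.6241*u^3 + 20.5423*u^2 + 11.4457*u + 2.6117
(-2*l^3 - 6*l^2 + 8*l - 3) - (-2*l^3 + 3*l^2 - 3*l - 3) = -9*l^2 + 11*l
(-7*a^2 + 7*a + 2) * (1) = -7*a^2 + 7*a + 2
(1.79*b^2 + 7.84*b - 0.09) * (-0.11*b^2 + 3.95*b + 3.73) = -0.1969*b^4 + 6.2081*b^3 + 37.6546*b^2 + 28.8877*b - 0.3357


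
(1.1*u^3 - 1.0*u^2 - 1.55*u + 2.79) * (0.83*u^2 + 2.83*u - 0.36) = 0.913*u^5 + 2.283*u^4 - 4.5125*u^3 - 1.7108*u^2 + 8.4537*u - 1.0044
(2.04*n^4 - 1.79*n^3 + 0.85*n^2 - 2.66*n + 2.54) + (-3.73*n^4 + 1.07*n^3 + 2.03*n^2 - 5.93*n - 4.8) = -1.69*n^4 - 0.72*n^3 + 2.88*n^2 - 8.59*n - 2.26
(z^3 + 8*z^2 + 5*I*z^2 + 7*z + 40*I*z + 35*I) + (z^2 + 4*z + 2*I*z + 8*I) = z^3 + 9*z^2 + 5*I*z^2 + 11*z + 42*I*z + 43*I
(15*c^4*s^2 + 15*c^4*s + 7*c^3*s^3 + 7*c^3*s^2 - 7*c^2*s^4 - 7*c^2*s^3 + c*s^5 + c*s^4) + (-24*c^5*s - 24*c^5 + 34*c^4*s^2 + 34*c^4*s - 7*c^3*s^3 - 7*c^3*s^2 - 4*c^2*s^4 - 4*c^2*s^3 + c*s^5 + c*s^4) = -24*c^5*s - 24*c^5 + 49*c^4*s^2 + 49*c^4*s - 11*c^2*s^4 - 11*c^2*s^3 + 2*c*s^5 + 2*c*s^4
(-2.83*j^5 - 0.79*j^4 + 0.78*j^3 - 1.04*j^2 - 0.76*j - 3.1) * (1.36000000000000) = -3.8488*j^5 - 1.0744*j^4 + 1.0608*j^3 - 1.4144*j^2 - 1.0336*j - 4.216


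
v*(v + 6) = v^2 + 6*v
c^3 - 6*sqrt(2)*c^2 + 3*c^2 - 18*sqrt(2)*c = c*(c + 3)*(c - 6*sqrt(2))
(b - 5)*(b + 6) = b^2 + b - 30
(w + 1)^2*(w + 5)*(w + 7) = w^4 + 14*w^3 + 60*w^2 + 82*w + 35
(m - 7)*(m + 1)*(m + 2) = m^3 - 4*m^2 - 19*m - 14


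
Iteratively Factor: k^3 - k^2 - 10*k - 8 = (k + 2)*(k^2 - 3*k - 4) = (k - 4)*(k + 2)*(k + 1)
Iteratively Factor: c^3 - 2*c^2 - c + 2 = (c - 2)*(c^2 - 1) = (c - 2)*(c + 1)*(c - 1)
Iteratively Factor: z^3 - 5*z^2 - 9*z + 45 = (z + 3)*(z^2 - 8*z + 15) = (z - 5)*(z + 3)*(z - 3)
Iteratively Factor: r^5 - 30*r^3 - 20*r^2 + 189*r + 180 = (r + 4)*(r^4 - 4*r^3 - 14*r^2 + 36*r + 45) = (r - 5)*(r + 4)*(r^3 + r^2 - 9*r - 9) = (r - 5)*(r + 3)*(r + 4)*(r^2 - 2*r - 3) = (r - 5)*(r + 1)*(r + 3)*(r + 4)*(r - 3)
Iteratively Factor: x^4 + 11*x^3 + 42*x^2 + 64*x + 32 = (x + 2)*(x^3 + 9*x^2 + 24*x + 16) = (x + 2)*(x + 4)*(x^2 + 5*x + 4) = (x + 2)*(x + 4)^2*(x + 1)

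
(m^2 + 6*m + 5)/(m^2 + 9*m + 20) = (m + 1)/(m + 4)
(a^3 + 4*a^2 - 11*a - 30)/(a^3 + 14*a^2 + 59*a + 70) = (a - 3)/(a + 7)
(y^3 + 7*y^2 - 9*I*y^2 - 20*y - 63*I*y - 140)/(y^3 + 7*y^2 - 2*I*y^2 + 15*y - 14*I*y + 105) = (y - 4*I)/(y + 3*I)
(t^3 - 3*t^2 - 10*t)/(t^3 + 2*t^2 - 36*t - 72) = t*(t - 5)/(t^2 - 36)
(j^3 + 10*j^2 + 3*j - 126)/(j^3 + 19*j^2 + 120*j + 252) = (j - 3)/(j + 6)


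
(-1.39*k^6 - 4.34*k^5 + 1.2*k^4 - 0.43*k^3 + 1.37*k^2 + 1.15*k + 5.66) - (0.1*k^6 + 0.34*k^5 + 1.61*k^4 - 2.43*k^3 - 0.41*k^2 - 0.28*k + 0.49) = -1.49*k^6 - 4.68*k^5 - 0.41*k^4 + 2.0*k^3 + 1.78*k^2 + 1.43*k + 5.17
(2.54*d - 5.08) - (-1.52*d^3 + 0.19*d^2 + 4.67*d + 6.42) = 1.52*d^3 - 0.19*d^2 - 2.13*d - 11.5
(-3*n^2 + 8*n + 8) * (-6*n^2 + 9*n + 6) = 18*n^4 - 75*n^3 + 6*n^2 + 120*n + 48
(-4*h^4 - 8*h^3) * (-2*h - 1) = 8*h^5 + 20*h^4 + 8*h^3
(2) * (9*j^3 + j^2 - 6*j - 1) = 18*j^3 + 2*j^2 - 12*j - 2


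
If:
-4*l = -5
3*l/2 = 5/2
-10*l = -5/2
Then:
No Solution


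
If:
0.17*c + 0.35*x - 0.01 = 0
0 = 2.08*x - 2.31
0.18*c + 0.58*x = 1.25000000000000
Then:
No Solution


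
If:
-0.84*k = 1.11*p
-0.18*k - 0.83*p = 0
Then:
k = 0.00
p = 0.00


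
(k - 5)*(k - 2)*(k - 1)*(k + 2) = k^4 - 6*k^3 + k^2 + 24*k - 20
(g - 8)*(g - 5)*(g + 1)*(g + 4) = g^4 - 8*g^3 - 21*g^2 + 148*g + 160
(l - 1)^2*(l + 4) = l^3 + 2*l^2 - 7*l + 4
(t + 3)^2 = t^2 + 6*t + 9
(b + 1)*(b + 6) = b^2 + 7*b + 6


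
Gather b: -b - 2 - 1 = -b - 3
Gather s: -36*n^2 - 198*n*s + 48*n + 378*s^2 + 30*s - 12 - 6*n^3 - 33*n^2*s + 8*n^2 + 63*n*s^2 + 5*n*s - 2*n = -6*n^3 - 28*n^2 + 46*n + s^2*(63*n + 378) + s*(-33*n^2 - 193*n + 30) - 12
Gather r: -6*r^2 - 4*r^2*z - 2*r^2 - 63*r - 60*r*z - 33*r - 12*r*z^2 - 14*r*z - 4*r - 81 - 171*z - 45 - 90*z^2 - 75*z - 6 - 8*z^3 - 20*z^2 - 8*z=r^2*(-4*z - 8) + r*(-12*z^2 - 74*z - 100) - 8*z^3 - 110*z^2 - 254*z - 132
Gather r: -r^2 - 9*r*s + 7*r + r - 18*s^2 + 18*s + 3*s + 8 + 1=-r^2 + r*(8 - 9*s) - 18*s^2 + 21*s + 9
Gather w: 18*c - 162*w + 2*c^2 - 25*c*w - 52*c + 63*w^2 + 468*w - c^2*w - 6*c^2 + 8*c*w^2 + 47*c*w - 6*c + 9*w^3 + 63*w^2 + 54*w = -4*c^2 - 40*c + 9*w^3 + w^2*(8*c + 126) + w*(-c^2 + 22*c + 360)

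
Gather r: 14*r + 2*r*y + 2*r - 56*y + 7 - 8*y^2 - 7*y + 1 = r*(2*y + 16) - 8*y^2 - 63*y + 8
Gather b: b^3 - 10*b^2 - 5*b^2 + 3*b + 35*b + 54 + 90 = b^3 - 15*b^2 + 38*b + 144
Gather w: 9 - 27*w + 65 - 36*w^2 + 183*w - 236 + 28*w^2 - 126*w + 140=-8*w^2 + 30*w - 22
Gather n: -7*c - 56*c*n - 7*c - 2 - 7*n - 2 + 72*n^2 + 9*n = -14*c + 72*n^2 + n*(2 - 56*c) - 4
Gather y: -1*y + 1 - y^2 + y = 1 - y^2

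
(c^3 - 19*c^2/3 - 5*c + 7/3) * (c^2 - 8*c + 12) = c^5 - 43*c^4/3 + 173*c^3/3 - 101*c^2/3 - 236*c/3 + 28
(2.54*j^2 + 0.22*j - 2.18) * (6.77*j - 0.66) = 17.1958*j^3 - 0.187*j^2 - 14.9038*j + 1.4388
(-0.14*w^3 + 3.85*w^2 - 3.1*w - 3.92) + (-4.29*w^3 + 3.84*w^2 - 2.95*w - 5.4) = -4.43*w^3 + 7.69*w^2 - 6.05*w - 9.32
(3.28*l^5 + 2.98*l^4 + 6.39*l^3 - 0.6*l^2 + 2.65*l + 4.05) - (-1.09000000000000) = 3.28*l^5 + 2.98*l^4 + 6.39*l^3 - 0.6*l^2 + 2.65*l + 5.14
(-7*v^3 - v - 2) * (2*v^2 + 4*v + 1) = -14*v^5 - 28*v^4 - 9*v^3 - 8*v^2 - 9*v - 2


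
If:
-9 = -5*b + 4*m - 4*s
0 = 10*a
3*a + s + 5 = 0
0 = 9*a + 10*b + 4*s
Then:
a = 0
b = 2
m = -19/4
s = -5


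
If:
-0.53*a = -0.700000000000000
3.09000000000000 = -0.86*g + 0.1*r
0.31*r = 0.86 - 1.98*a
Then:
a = 1.32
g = -4.25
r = -5.66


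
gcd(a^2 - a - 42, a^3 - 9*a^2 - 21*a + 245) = a - 7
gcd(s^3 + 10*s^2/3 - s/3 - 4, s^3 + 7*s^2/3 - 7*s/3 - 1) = s^2 + 2*s - 3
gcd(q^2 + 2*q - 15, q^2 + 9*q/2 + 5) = 1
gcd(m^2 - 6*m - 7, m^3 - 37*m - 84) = m - 7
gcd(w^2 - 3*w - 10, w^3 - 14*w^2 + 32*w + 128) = w + 2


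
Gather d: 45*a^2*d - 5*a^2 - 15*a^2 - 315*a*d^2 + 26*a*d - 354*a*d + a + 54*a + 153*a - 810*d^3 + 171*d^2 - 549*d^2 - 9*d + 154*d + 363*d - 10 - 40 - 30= -20*a^2 + 208*a - 810*d^3 + d^2*(-315*a - 378) + d*(45*a^2 - 328*a + 508) - 80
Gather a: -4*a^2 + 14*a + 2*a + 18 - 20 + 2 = -4*a^2 + 16*a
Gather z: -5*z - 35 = -5*z - 35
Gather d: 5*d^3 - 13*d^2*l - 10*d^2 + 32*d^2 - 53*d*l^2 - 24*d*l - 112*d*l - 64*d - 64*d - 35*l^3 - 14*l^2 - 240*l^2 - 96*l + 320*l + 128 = 5*d^3 + d^2*(22 - 13*l) + d*(-53*l^2 - 136*l - 128) - 35*l^3 - 254*l^2 + 224*l + 128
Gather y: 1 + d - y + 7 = d - y + 8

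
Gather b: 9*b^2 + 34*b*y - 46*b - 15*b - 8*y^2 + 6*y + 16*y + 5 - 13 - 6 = 9*b^2 + b*(34*y - 61) - 8*y^2 + 22*y - 14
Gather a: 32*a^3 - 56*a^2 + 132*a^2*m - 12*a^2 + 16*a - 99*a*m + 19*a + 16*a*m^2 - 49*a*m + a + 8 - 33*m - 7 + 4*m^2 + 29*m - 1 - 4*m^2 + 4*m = 32*a^3 + a^2*(132*m - 68) + a*(16*m^2 - 148*m + 36)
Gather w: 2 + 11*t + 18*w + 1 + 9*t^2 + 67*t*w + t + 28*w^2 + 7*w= 9*t^2 + 12*t + 28*w^2 + w*(67*t + 25) + 3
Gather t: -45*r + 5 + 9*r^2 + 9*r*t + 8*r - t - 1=9*r^2 - 37*r + t*(9*r - 1) + 4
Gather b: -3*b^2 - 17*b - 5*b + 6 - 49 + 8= -3*b^2 - 22*b - 35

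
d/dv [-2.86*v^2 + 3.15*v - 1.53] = 3.15 - 5.72*v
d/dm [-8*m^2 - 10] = -16*m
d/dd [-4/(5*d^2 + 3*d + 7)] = 4*(10*d + 3)/(5*d^2 + 3*d + 7)^2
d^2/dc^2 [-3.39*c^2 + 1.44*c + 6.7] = -6.78000000000000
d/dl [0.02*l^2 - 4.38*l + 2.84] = 0.04*l - 4.38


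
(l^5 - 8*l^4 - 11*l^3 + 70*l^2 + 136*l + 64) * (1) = l^5 - 8*l^4 - 11*l^3 + 70*l^2 + 136*l + 64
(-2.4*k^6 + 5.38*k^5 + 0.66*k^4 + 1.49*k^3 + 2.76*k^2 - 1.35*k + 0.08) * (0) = 0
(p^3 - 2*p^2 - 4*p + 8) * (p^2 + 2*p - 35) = p^5 - 43*p^3 + 70*p^2 + 156*p - 280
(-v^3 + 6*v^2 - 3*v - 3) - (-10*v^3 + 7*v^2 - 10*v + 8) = 9*v^3 - v^2 + 7*v - 11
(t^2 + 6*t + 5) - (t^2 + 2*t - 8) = 4*t + 13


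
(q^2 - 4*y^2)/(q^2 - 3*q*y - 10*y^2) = (-q + 2*y)/(-q + 5*y)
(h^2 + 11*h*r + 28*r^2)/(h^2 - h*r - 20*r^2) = (-h - 7*r)/(-h + 5*r)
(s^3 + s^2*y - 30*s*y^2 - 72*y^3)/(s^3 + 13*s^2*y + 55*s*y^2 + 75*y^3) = (s^2 - 2*s*y - 24*y^2)/(s^2 + 10*s*y + 25*y^2)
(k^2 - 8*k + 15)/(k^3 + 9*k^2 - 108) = (k - 5)/(k^2 + 12*k + 36)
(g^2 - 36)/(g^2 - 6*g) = (g + 6)/g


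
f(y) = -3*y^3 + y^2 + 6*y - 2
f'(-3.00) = -81.00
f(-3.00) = 70.00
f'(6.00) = -306.00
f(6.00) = -578.00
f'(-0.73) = -0.26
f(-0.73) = -4.68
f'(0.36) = 5.55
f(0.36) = 0.15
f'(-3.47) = -109.31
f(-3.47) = 114.57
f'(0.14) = 6.10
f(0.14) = -1.15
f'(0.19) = 6.06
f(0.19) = -0.84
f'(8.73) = -662.46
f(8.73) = -1869.42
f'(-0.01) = 5.98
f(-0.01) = -2.06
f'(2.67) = -52.82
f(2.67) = -35.95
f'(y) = -9*y^2 + 2*y + 6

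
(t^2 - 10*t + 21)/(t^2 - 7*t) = (t - 3)/t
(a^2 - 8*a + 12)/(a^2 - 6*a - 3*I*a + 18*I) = (a - 2)/(a - 3*I)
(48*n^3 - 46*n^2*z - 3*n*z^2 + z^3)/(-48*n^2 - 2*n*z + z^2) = -n + z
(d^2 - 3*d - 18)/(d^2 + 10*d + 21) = (d - 6)/(d + 7)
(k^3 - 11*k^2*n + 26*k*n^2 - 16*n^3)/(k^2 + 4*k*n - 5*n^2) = (k^2 - 10*k*n + 16*n^2)/(k + 5*n)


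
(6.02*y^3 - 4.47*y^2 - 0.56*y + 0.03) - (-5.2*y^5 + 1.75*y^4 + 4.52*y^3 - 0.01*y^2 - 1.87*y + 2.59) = 5.2*y^5 - 1.75*y^4 + 1.5*y^3 - 4.46*y^2 + 1.31*y - 2.56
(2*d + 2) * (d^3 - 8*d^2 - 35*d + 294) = 2*d^4 - 14*d^3 - 86*d^2 + 518*d + 588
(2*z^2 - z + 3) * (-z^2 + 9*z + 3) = -2*z^4 + 19*z^3 - 6*z^2 + 24*z + 9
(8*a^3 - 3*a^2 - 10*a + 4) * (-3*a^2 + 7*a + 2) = -24*a^5 + 65*a^4 + 25*a^3 - 88*a^2 + 8*a + 8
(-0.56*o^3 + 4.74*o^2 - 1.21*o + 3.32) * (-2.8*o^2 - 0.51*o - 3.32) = 1.568*o^5 - 12.9864*o^4 + 2.8298*o^3 - 24.4157*o^2 + 2.324*o - 11.0224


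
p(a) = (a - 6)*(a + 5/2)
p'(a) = 2*a - 7/2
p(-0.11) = -14.60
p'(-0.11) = -3.72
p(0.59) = -16.72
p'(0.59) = -2.32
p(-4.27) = 18.18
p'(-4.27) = -12.04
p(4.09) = -12.59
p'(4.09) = 4.68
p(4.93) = -7.95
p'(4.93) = 6.36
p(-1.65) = -6.50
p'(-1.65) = -6.80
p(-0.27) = -13.98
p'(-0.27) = -4.04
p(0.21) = -15.69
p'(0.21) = -3.08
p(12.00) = 87.00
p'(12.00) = 20.50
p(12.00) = 87.00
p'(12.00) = 20.50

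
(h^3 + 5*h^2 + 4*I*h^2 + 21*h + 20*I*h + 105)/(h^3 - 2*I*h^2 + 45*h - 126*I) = (h + 5)/(h - 6*I)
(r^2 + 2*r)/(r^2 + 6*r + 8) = r/(r + 4)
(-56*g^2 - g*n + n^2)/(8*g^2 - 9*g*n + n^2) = (-7*g - n)/(g - n)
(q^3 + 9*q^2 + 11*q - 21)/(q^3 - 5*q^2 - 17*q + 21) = (q + 7)/(q - 7)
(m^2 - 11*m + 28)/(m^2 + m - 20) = (m - 7)/(m + 5)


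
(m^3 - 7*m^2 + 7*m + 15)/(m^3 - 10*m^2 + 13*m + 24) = (m - 5)/(m - 8)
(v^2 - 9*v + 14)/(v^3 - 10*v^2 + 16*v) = (v - 7)/(v*(v - 8))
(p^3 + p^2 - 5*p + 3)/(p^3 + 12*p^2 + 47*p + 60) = (p^2 - 2*p + 1)/(p^2 + 9*p + 20)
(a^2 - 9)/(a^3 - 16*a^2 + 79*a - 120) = (a + 3)/(a^2 - 13*a + 40)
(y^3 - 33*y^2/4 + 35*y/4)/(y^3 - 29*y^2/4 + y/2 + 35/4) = y/(y + 1)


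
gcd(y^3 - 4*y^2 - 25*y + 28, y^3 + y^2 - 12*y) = y + 4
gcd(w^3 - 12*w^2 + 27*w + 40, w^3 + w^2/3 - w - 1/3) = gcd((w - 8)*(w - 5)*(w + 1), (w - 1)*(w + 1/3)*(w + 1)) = w + 1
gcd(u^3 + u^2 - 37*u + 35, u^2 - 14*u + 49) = 1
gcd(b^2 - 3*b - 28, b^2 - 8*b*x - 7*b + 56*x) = b - 7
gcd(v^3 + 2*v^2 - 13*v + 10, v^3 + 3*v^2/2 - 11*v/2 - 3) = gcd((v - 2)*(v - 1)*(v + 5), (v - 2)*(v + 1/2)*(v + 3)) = v - 2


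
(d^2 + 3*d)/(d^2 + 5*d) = (d + 3)/(d + 5)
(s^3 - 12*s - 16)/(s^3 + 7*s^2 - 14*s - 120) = (s^2 + 4*s + 4)/(s^2 + 11*s + 30)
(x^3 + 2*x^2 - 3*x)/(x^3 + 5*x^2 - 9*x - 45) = x*(x - 1)/(x^2 + 2*x - 15)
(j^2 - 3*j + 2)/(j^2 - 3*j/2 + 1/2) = 2*(j - 2)/(2*j - 1)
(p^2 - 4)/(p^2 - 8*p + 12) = (p + 2)/(p - 6)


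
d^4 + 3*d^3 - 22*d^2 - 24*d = d*(d - 4)*(d + 1)*(d + 6)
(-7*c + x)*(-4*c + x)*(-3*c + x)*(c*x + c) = -84*c^4*x - 84*c^4 + 61*c^3*x^2 + 61*c^3*x - 14*c^2*x^3 - 14*c^2*x^2 + c*x^4 + c*x^3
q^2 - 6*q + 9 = (q - 3)^2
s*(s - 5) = s^2 - 5*s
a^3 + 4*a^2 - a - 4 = (a - 1)*(a + 1)*(a + 4)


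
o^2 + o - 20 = (o - 4)*(o + 5)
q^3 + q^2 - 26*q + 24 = (q - 4)*(q - 1)*(q + 6)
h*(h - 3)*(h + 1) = h^3 - 2*h^2 - 3*h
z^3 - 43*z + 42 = (z - 6)*(z - 1)*(z + 7)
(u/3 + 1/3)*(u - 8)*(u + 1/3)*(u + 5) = u^4/3 - 5*u^3/9 - 131*u^2/9 - 163*u/9 - 40/9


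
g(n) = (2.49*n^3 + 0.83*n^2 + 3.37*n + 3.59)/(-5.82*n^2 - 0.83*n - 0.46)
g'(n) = (11.64*n + 0.83)*(2.49*n^3 + 0.83*n^2 + 3.37*n + 3.59)/(-5.82*n^2 - 0.83*n - 0.46)^2 + (7.47*n^2 + 1.66*n + 3.37)/(-5.82*n^2 - 0.83*n - 0.46) = (-14.4918*n^4 - 4.1334*n^3 + 15.4883*n^2 + 41.024*n + 1.4295)/(33.8724*n^4 + 9.6612*n^3 + 6.0433*n^2 + 0.7636*n + 0.2116)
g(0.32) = -3.66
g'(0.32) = 9.08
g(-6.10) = 2.60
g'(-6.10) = -0.42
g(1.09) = -1.39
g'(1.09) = 0.57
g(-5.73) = 2.45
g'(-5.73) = -0.42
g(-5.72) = 2.44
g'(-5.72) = -0.42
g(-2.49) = 1.10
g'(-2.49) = -0.42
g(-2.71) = 1.20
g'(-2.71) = -0.41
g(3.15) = -1.65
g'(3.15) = -0.34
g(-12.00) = 5.09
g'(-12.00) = -0.42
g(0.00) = -7.80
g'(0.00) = 6.76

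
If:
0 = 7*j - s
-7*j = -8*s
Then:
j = 0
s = 0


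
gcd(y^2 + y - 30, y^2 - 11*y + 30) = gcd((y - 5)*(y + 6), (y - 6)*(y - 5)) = y - 5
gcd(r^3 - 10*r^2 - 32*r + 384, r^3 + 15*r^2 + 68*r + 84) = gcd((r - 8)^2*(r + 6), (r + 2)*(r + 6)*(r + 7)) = r + 6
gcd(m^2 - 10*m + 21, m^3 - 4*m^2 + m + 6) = m - 3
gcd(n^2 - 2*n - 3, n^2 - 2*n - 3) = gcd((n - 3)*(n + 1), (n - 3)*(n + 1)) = n^2 - 2*n - 3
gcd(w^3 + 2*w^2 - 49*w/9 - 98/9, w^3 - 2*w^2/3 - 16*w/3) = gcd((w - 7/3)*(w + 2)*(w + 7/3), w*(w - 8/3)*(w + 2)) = w + 2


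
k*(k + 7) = k^2 + 7*k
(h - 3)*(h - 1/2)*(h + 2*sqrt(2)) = h^3 - 7*h^2/2 + 2*sqrt(2)*h^2 - 7*sqrt(2)*h + 3*h/2 + 3*sqrt(2)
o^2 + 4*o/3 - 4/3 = (o - 2/3)*(o + 2)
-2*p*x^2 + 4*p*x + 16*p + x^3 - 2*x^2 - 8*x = (-2*p + x)*(x - 4)*(x + 2)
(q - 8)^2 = q^2 - 16*q + 64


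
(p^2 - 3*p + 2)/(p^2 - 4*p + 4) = (p - 1)/(p - 2)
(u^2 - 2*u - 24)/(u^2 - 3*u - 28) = (u - 6)/(u - 7)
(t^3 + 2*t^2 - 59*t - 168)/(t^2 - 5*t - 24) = t + 7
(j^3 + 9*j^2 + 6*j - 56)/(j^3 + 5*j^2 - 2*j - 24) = (j + 7)/(j + 3)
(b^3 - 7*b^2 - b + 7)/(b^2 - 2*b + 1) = (b^2 - 6*b - 7)/(b - 1)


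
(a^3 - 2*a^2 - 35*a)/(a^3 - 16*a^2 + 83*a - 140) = a*(a + 5)/(a^2 - 9*a + 20)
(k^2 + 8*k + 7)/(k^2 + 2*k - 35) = (k + 1)/(k - 5)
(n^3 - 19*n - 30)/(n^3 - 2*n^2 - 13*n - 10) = (n + 3)/(n + 1)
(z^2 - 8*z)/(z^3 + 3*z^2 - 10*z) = (z - 8)/(z^2 + 3*z - 10)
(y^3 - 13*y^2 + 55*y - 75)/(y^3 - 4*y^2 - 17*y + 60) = (y - 5)/(y + 4)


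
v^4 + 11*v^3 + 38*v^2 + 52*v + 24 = (v + 1)*(v + 2)^2*(v + 6)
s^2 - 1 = (s - 1)*(s + 1)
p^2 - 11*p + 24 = (p - 8)*(p - 3)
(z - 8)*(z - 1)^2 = z^3 - 10*z^2 + 17*z - 8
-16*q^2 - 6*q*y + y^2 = (-8*q + y)*(2*q + y)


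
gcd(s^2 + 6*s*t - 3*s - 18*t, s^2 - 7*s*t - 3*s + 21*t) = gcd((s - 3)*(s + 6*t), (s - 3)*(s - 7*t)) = s - 3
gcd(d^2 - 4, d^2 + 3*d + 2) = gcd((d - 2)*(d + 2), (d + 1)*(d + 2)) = d + 2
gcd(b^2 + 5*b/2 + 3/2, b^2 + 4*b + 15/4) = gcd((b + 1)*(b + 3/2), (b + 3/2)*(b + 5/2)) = b + 3/2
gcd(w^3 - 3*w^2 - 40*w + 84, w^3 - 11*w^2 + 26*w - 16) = w - 2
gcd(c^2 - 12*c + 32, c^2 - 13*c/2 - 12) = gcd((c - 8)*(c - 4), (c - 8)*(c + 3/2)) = c - 8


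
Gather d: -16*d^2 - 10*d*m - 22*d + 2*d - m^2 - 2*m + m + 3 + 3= -16*d^2 + d*(-10*m - 20) - m^2 - m + 6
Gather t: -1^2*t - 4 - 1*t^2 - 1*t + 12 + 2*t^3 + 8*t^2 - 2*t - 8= 2*t^3 + 7*t^2 - 4*t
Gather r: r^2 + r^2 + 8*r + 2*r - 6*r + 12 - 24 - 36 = 2*r^2 + 4*r - 48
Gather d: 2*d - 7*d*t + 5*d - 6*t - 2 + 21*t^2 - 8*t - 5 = d*(7 - 7*t) + 21*t^2 - 14*t - 7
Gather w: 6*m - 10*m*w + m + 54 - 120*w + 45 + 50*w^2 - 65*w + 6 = 7*m + 50*w^2 + w*(-10*m - 185) + 105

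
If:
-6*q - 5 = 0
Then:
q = -5/6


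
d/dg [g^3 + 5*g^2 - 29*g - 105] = 3*g^2 + 10*g - 29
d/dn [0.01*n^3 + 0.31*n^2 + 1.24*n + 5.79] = 0.03*n^2 + 0.62*n + 1.24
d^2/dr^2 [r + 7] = 0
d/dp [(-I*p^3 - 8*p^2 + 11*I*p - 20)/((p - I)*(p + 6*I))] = (-I*p^4 + 10*p^3 - 69*I*p^2 - 56*p + 166*I)/(p^4 + 10*I*p^3 - 13*p^2 + 60*I*p + 36)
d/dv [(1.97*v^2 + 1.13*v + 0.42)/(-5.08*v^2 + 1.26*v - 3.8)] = (8.2226*v^2 - 10.7048*v - 4.8232)/(25.8064*v^4 - 12.8016*v^3 + 40.1956*v^2 - 9.576*v + 14.44)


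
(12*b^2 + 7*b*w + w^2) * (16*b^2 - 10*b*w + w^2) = 192*b^4 - 8*b^3*w - 42*b^2*w^2 - 3*b*w^3 + w^4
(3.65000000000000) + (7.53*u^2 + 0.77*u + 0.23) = 7.53*u^2 + 0.77*u + 3.88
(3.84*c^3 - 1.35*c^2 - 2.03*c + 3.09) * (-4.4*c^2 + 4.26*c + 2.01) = -16.896*c^5 + 22.2984*c^4 + 10.8994*c^3 - 24.9573*c^2 + 9.0831*c + 6.2109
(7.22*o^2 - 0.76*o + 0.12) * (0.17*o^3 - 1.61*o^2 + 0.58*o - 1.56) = 1.2274*o^5 - 11.7534*o^4 + 5.4316*o^3 - 11.8972*o^2 + 1.2552*o - 0.1872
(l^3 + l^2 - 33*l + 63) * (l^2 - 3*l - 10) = l^5 - 2*l^4 - 46*l^3 + 152*l^2 + 141*l - 630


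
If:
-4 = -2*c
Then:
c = 2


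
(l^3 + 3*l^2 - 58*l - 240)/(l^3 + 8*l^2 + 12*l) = (l^2 - 3*l - 40)/(l*(l + 2))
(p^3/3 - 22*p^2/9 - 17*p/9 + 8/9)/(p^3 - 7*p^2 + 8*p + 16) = (3*p^2 - 25*p + 8)/(9*(p^2 - 8*p + 16))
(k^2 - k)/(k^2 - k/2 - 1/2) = 2*k/(2*k + 1)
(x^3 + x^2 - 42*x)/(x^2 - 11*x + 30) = x*(x + 7)/(x - 5)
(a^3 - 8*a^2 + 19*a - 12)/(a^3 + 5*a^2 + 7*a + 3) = (a^3 - 8*a^2 + 19*a - 12)/(a^3 + 5*a^2 + 7*a + 3)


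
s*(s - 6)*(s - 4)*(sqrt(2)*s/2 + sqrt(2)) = sqrt(2)*s^4/2 - 4*sqrt(2)*s^3 + 2*sqrt(2)*s^2 + 24*sqrt(2)*s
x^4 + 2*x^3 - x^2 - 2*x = x*(x - 1)*(x + 1)*(x + 2)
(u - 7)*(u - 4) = u^2 - 11*u + 28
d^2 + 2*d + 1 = (d + 1)^2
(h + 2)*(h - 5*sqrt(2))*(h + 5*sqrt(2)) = h^3 + 2*h^2 - 50*h - 100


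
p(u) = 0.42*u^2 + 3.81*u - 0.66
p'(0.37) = 4.12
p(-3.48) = -8.83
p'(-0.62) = 3.29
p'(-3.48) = 0.89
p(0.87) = 2.97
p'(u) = 0.84*u + 3.81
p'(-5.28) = -0.63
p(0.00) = -0.66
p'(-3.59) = 0.79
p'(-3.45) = 0.91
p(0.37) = 0.81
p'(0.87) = 4.54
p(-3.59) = -8.92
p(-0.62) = -2.86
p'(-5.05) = -0.43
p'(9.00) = 11.37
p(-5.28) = -9.07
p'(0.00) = 3.81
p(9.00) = 67.65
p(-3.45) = -8.81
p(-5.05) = -9.19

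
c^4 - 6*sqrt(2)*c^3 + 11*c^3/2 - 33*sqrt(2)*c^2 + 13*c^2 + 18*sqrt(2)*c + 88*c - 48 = (c - 1/2)*(c + 6)*(c - 4*sqrt(2))*(c - 2*sqrt(2))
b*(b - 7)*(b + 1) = b^3 - 6*b^2 - 7*b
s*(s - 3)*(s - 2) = s^3 - 5*s^2 + 6*s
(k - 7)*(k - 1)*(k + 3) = k^3 - 5*k^2 - 17*k + 21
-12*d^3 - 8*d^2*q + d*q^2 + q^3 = (-3*d + q)*(2*d + q)^2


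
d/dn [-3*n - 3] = -3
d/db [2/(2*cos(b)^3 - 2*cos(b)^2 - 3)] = 4*(3*cos(b) - 2)*sin(b)*cos(b)/(-2*cos(b)^3 + 2*cos(b)^2 + 3)^2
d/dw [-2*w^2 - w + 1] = -4*w - 1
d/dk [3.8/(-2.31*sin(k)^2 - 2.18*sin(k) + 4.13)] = (17.556*sin(k) + 8.284)*cos(k)/(2.31*sin(k)^2 + 2.18*sin(k) - 4.13)^2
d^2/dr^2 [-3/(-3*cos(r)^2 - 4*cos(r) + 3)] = 3*(-36*sin(r)^4 + 70*sin(r)^2 + 33*cos(r) - 9*cos(3*r) + 16)/(-3*sin(r)^2 + 4*cos(r))^3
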